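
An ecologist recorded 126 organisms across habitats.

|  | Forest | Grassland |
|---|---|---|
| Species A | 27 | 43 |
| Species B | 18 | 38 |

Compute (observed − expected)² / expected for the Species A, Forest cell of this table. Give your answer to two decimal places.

Row total (Species A) = 70; column total (Forest) = 45; N = 126.
Expected count E = 70 × 45 / 126 = 25.000.
Contribution = (O − E)²/E = (27 − 25.000)² / 25.000 = 0.16.

0.16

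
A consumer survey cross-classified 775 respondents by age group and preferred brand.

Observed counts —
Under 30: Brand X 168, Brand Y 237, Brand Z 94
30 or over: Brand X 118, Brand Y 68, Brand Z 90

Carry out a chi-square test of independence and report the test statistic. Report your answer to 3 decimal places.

41.762

Row totals: 499, 276. Column totals: 286, 305, 184. Grand total N = 775.
Expected counts (row total × column total / N):
  Under 30, Brand X: 499×286/775 = 184.1471
  Under 30, Brand Y: 499×305/775 = 196.3806
  Under 30, Brand Z: 499×184/775 = 118.4723
  30 or over, Brand X: 276×286/775 = 101.8529
  30 or over, Brand Y: 276×305/775 = 108.6194
  30 or over, Brand Z: 276×184/775 = 65.5277
Contributions (O − E)²/E:
  (168 − 184.1471)²/184.1471 = 1.4159
  (237 − 196.3806)²/196.3806 = 8.4017
  (94 − 118.4723)²/118.4723 = 5.0551
  (118 − 101.8529)²/101.8529 = 2.5599
  (68 − 108.6194)²/108.6194 = 15.1901
  (90 − 65.5277)²/65.5277 = 9.1395
χ² = 1.4159 + 8.4017 + 5.0551 + 2.5599 + 15.1901 + 9.1395 = 41.762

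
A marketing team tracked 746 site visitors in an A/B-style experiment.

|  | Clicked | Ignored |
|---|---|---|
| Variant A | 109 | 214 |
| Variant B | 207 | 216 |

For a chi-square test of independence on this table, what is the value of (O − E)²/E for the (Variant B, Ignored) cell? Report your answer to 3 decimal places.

Row total (Variant B) = 423; column total (Ignored) = 430; N = 746.
Expected count E = 423 × 430 / 746 = 243.8204.
Contribution = (O − E)²/E = (216 − 243.8204)² / 243.8204 = 3.174.

3.174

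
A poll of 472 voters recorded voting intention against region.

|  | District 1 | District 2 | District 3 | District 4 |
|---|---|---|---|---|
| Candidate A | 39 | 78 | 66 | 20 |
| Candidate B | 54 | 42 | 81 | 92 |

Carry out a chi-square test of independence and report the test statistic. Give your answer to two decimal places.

Row totals: 203, 269. Column totals: 93, 120, 147, 112. Grand total N = 472.
Expected counts (row total × column total / N):
  Candidate A, District 1: 203×93/472 = 39.998
  Candidate A, District 2: 203×120/472 = 51.610
  Candidate A, District 3: 203×147/472 = 63.222
  Candidate A, District 4: 203×112/472 = 48.169
  Candidate B, District 1: 269×93/472 = 53.002
  Candidate B, District 2: 269×120/472 = 68.390
  Candidate B, District 3: 269×147/472 = 83.778
  Candidate B, District 4: 269×112/472 = 63.831
Contributions (O − E)²/E:
  (39 − 39.998)²/39.998 = 0.0249
  (78 − 51.610)²/51.610 = 13.4941
  (66 − 63.222)²/63.222 = 0.1221
  (20 − 48.169)²/48.169 = 16.4731
  (54 − 53.002)²/53.002 = 0.0188
  (42 − 68.390)²/68.390 = 10.1832
  (81 − 83.778)²/83.778 = 0.0921
  (92 − 63.831)²/63.831 = 12.4311
χ² = 0.0249 + 13.4941 + 0.1221 + 16.4731 + 0.0188 + 10.1832 + 0.0921 + 12.4311 = 52.84

52.84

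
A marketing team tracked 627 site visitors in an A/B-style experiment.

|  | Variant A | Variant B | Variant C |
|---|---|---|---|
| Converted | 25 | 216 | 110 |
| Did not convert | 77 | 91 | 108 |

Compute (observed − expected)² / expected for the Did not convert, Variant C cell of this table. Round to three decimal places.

1.510

Row total (Did not convert) = 276; column total (Variant C) = 218; N = 627.
Expected count E = 276 × 218 / 627 = 95.96172.
Contribution = (O − E)²/E = (108 − 95.96172)² / 95.96172 = 1.510.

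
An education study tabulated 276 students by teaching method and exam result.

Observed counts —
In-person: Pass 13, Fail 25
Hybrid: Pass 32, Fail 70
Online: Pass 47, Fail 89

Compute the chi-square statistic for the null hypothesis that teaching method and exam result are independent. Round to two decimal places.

Row totals: 38, 102, 136. Column totals: 92, 184. Grand total N = 276.
Expected counts (row total × column total / N):
  In-person, Pass: 38×92/276 = 12.667
  In-person, Fail: 38×184/276 = 25.333
  Hybrid, Pass: 102×92/276 = 34.000
  Hybrid, Fail: 102×184/276 = 68.000
  Online, Pass: 136×92/276 = 45.333
  Online, Fail: 136×184/276 = 90.667
Contributions (O − E)²/E:
  (13 − 12.667)²/12.667 = 0.0088
  (25 − 25.333)²/25.333 = 0.0044
  (32 − 34.000)²/34.000 = 0.1176
  (70 − 68.000)²/68.000 = 0.0588
  (47 − 45.333)²/45.333 = 0.0613
  (89 − 90.667)²/90.667 = 0.0306
χ² = 0.0088 + 0.0044 + 0.1176 + 0.0588 + 0.0613 + 0.0306 = 0.28

0.28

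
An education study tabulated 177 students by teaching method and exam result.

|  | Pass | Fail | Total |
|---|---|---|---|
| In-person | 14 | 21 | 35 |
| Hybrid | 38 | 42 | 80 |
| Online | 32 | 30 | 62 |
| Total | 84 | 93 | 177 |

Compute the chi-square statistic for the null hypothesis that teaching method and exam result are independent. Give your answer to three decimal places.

1.210

Grand total N = 177.
Expected counts (row total × column total / N):
  In-person, Pass: 35×84/177 = 16.6102
  In-person, Fail: 35×93/177 = 18.3898
  Hybrid, Pass: 80×84/177 = 37.9661
  Hybrid, Fail: 80×93/177 = 42.0339
  Online, Pass: 62×84/177 = 29.4237
  Online, Fail: 62×93/177 = 32.5763
Contributions (O − E)²/E:
  (14 − 16.6102)²/16.6102 = 0.4102
  (21 − 18.3898)²/18.3898 = 0.3705
  (38 − 37.9661)²/37.9661 = 0.0000
  (42 − 42.0339)²/42.0339 = 0.0000
  (32 − 29.4237)²/29.4237 = 0.2256
  (30 − 32.5763)²/32.5763 = 0.2037
χ² = 0.4102 + 0.3705 + 0.0000 + 0.0000 + 0.2256 + 0.2037 = 1.210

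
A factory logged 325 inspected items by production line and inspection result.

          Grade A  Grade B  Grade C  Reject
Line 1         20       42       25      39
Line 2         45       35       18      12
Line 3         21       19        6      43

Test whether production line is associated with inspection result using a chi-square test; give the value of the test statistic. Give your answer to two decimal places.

47.33

Row totals: 126, 110, 89. Column totals: 86, 96, 49, 94. Grand total N = 325.
Expected counts (row total × column total / N):
  Line 1, Grade A: 126×86/325 = 33.342
  Line 1, Grade B: 126×96/325 = 37.218
  Line 1, Grade C: 126×49/325 = 18.997
  Line 1, Reject: 126×94/325 = 36.443
  Line 2, Grade A: 110×86/325 = 29.108
  Line 2, Grade B: 110×96/325 = 32.492
  Line 2, Grade C: 110×49/325 = 16.585
  Line 2, Reject: 110×94/325 = 31.815
  Line 3, Grade A: 89×86/325 = 23.551
  Line 3, Grade B: 89×96/325 = 26.289
  Line 3, Grade C: 89×49/325 = 13.418
  Line 3, Reject: 89×94/325 = 25.742
Contributions (O − E)²/E:
  (20 − 33.342)²/33.342 = 5.3389
  (42 − 37.218)²/37.218 = 0.6144
  (25 − 18.997)²/18.997 = 1.8969
  (39 − 36.443)²/36.443 = 0.1794
  (45 − 29.108)²/29.108 = 8.6765
  (35 − 32.492)²/32.492 = 0.1936
  (18 − 16.585)²/16.585 = 0.1207
  (12 − 31.815)²/31.815 = 12.3412
  (21 − 23.551)²/23.551 = 0.2763
  (19 − 26.289)²/26.289 = 2.0210
  (6 − 13.418)²/13.418 = 4.1010
  (43 − 25.742)²/25.742 = 11.5701
χ² = 5.3389 + 0.6144 + 1.8969 + 0.1794 + 8.6765 + 0.1936 + 0.1207 + 12.3412 + 0.2763 + 2.0210 + 4.1010 + 11.5701 = 47.33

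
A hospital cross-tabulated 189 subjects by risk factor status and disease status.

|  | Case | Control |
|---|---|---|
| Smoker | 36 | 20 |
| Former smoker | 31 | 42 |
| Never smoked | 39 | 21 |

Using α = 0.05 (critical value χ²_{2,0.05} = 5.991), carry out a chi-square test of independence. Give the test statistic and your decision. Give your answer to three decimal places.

8.963; reject H₀

Row totals: 56, 73, 60. Column totals: 106, 83. Grand total N = 189.
Expected counts (row total × column total / N):
  Smoker, Case: 56×106/189 = 31.4074
  Smoker, Control: 56×83/189 = 24.5926
  Former smoker, Case: 73×106/189 = 40.9418
  Former smoker, Control: 73×83/189 = 32.0582
  Never smoked, Case: 60×106/189 = 33.6508
  Never smoked, Control: 60×83/189 = 26.3492
Contributions (O − E)²/E:
  (36 − 31.4074)²/31.4074 = 0.6716
  (20 − 24.5926)²/24.5926 = 0.8577
  (31 − 40.9418)²/40.9418 = 2.4141
  (42 − 32.0582)²/32.0582 = 3.0831
  (39 − 33.6508)²/33.6508 = 0.8503
  (21 − 26.3492)²/26.3492 = 1.0860
χ² = 0.6716 + 0.8577 + 2.4141 + 3.0831 + 0.8503 + 1.0860 = 8.963
df = (3−1)(2−1) = 2. Since 8.963 > 5.991, reject the null hypothesis of independence at α = 0.05.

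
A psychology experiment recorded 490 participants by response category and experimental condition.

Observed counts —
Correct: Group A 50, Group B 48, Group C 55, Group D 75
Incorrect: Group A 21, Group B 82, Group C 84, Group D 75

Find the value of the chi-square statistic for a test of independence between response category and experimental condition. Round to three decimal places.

24.547

Row totals: 228, 262. Column totals: 71, 130, 139, 150. Grand total N = 490.
Expected counts (row total × column total / N):
  Correct, Group A: 228×71/490 = 33.0367
  Correct, Group B: 228×130/490 = 60.4898
  Correct, Group C: 228×139/490 = 64.6776
  Correct, Group D: 228×150/490 = 69.7959
  Incorrect, Group A: 262×71/490 = 37.9633
  Incorrect, Group B: 262×130/490 = 69.5102
  Incorrect, Group C: 262×139/490 = 74.3224
  Incorrect, Group D: 262×150/490 = 80.2041
Contributions (O − E)²/E:
  (50 − 33.0367)²/33.0367 = 8.7101
  (48 − 60.4898)²/60.4898 = 2.5789
  (55 − 64.6776)²/64.6776 = 1.4480
  (75 − 69.7959)²/69.7959 = 0.3880
  (21 − 37.9633)²/37.9633 = 7.5798
  (82 − 69.5102)²/69.5102 = 2.2442
  (84 − 74.3224)²/74.3224 = 1.2601
  (75 − 80.2041)²/80.2041 = 0.3377
χ² = 8.7101 + 2.5789 + 1.4480 + 0.3880 + 7.5798 + 2.2442 + 1.2601 + 0.3377 = 24.547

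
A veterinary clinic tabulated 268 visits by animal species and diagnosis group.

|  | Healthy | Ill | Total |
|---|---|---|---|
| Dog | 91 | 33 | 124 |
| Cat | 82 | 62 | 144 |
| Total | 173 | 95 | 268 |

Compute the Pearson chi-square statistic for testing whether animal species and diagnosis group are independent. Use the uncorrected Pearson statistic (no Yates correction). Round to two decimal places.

Grand total N = 268.
Expected counts (row total × column total / N):
  Dog, Healthy: 124×173/268 = 80.045
  Dog, Ill: 124×95/268 = 43.955
  Cat, Healthy: 144×173/268 = 92.955
  Cat, Ill: 144×95/268 = 51.045
Contributions (O − E)²/E:
  (91 − 80.045)²/80.045 = 1.4993
  (33 − 43.955)²/43.955 = 2.7303
  (82 − 92.955)²/92.955 = 1.2911
  (62 − 51.045)²/51.045 = 2.3511
χ² = 1.4993 + 2.7303 + 1.2911 + 2.3511 = 7.87

7.87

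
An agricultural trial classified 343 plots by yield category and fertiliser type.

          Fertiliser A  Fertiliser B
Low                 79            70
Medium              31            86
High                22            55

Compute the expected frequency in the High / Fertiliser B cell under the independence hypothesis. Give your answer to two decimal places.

47.37

Row total (High) = 77; column total (Fertiliser B) = 211; grand total N = 343.
Expected count = (row total × column total) / N = 77 × 211 / 343 = 47.37.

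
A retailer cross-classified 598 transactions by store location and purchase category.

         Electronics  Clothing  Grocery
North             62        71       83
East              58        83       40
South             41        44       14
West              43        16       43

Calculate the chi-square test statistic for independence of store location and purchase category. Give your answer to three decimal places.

46.919

Row totals: 216, 181, 99, 102. Column totals: 204, 214, 180. Grand total N = 598.
Expected counts (row total × column total / N):
  North, Electronics: 216×204/598 = 73.6856
  North, Clothing: 216×214/598 = 77.2977
  North, Grocery: 216×180/598 = 65.0167
  East, Electronics: 181×204/598 = 61.7458
  East, Clothing: 181×214/598 = 64.7726
  East, Grocery: 181×180/598 = 54.4816
  South, Electronics: 99×204/598 = 33.7726
  South, Clothing: 99×214/598 = 35.4281
  South, Grocery: 99×180/598 = 29.7993
  West, Electronics: 102×204/598 = 34.7960
  West, Clothing: 102×214/598 = 36.5017
  West, Grocery: 102×180/598 = 30.7023
Contributions (O − E)²/E:
  (62 − 73.6856)²/73.6856 = 1.8532
  (71 − 77.2977)²/77.2977 = 0.5131
  (83 − 65.0167)²/65.0167 = 4.9741
  (58 − 61.7458)²/61.7458 = 0.2272
  (83 − 64.7726)²/64.7726 = 5.1293
  (40 − 54.4816)²/54.4816 = 3.8493
  (41 − 33.7726)²/33.7726 = 1.5467
  (44 − 35.4281)²/35.4281 = 2.0740
  (14 − 29.7993)²/29.7993 = 8.3766
  (43 − 34.7960)²/34.7960 = 1.9343
  (16 − 36.5017)²/36.5017 = 11.5151
  (43 − 30.7023)²/30.7023 = 4.9258
χ² = 1.8532 + 0.5131 + 4.9741 + 0.2272 + 5.1293 + 3.8493 + 1.5467 + 2.0740 + 8.3766 + 1.9343 + 11.5151 + 4.9258 = 46.919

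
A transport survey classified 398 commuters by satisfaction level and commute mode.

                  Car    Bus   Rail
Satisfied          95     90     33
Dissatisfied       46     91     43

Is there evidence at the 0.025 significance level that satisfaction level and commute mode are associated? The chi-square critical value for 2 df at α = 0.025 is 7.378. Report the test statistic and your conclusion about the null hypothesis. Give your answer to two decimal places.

Row totals: 218, 180. Column totals: 141, 181, 76. Grand total N = 398.
Expected counts (row total × column total / N):
  Satisfied, Car: 218×141/398 = 77.231
  Satisfied, Bus: 218×181/398 = 99.141
  Satisfied, Rail: 218×76/398 = 41.628
  Dissatisfied, Car: 180×141/398 = 63.769
  Dissatisfied, Bus: 180×181/398 = 81.859
  Dissatisfied, Rail: 180×76/398 = 34.372
Contributions (O − E)²/E:
  (95 − 77.231)²/77.231 = 4.0882
  (90 − 99.141)²/99.141 = 0.8428
  (33 − 41.628)²/41.628 = 1.7883
  (46 − 63.769)²/63.769 = 4.9513
  (91 − 81.859)²/81.859 = 1.0208
  (43 − 34.372)²/34.372 = 2.1658
χ² = 4.0882 + 0.8428 + 1.7883 + 4.9513 + 1.0208 + 2.1658 = 14.86
df = (2−1)(3−1) = 2. Since 14.86 > 7.378, reject the null hypothesis of independence at α = 0.025.

14.86; reject H₀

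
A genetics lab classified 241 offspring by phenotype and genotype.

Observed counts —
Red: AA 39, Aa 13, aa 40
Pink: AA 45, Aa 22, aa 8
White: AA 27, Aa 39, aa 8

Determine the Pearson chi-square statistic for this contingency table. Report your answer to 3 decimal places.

51.084

Row totals: 92, 75, 74. Column totals: 111, 74, 56. Grand total N = 241.
Expected counts (row total × column total / N):
  Red, AA: 92×111/241 = 42.37344
  Red, Aa: 92×74/241 = 28.24896
  Red, aa: 92×56/241 = 21.37759
  Pink, AA: 75×111/241 = 34.54357
  Pink, Aa: 75×74/241 = 23.02905
  Pink, aa: 75×56/241 = 17.42739
  White, AA: 74×111/241 = 34.08299
  White, Aa: 74×74/241 = 22.72199
  White, aa: 74×56/241 = 17.19502
Contributions (O − E)²/E:
  (39 − 42.37344)²/42.37344 = 0.2686
  (13 − 28.24896)²/28.24896 = 8.2315
  (40 − 21.37759)²/21.37759 = 16.2223
  (45 − 34.54357)²/34.54357 = 3.1652
  (22 − 23.02905)²/23.02905 = 0.0460
  (8 − 17.42739)²/17.42739 = 5.0998
  (27 − 34.08299)²/34.08299 = 1.4720
  (39 − 22.72199)²/22.72199 = 11.6615
  (8 − 17.19502)²/17.19502 = 4.9170
χ² = 0.2686 + 8.2315 + 16.2223 + 3.1652 + 0.0460 + 5.0998 + 1.4720 + 11.6615 + 4.9170 = 51.084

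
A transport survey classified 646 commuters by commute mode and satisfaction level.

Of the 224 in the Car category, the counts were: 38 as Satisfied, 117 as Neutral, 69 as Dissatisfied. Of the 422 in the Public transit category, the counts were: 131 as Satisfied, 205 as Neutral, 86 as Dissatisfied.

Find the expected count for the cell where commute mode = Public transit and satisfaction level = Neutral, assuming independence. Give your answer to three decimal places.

210.347

Row total (Public transit) = 422; column total (Neutral) = 322; grand total N = 646.
Expected count = (row total × column total) / N = 422 × 322 / 646 = 210.347.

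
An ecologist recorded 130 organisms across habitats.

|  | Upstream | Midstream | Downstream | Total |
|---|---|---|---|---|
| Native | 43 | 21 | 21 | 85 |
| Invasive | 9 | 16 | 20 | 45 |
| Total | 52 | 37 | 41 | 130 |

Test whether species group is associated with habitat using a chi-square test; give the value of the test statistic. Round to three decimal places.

Grand total N = 130.
Expected counts (row total × column total / N):
  Native, Upstream: 85×52/130 = 34.0000
  Native, Midstream: 85×37/130 = 24.1923
  Native, Downstream: 85×41/130 = 26.8077
  Invasive, Upstream: 45×52/130 = 18.0000
  Invasive, Midstream: 45×37/130 = 12.8077
  Invasive, Downstream: 45×41/130 = 14.1923
Contributions (O − E)²/E:
  (43 − 34.0000)²/34.0000 = 2.3824
  (21 − 24.1923)²/24.1923 = 0.4212
  (21 − 26.8077)²/26.8077 = 1.2582
  (9 − 18.0000)²/18.0000 = 4.5000
  (16 − 12.8077)²/12.8077 = 0.7957
  (20 − 14.1923)²/14.1923 = 2.3766
χ² = 2.3824 + 0.4212 + 1.2582 + 4.5000 + 0.7957 + 2.3766 = 11.734

11.734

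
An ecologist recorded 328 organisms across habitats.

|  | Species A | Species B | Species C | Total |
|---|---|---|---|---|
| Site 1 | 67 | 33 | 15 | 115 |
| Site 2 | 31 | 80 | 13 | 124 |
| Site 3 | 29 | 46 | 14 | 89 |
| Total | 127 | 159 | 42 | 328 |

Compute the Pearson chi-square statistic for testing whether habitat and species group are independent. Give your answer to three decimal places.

Grand total N = 328.
Expected counts (row total × column total / N):
  Site 1, Species A: 115×127/328 = 44.5274
  Site 1, Species B: 115×159/328 = 55.7470
  Site 1, Species C: 115×42/328 = 14.7256
  Site 2, Species A: 124×127/328 = 48.0122
  Site 2, Species B: 124×159/328 = 60.1098
  Site 2, Species C: 124×42/328 = 15.8780
  Site 3, Species A: 89×127/328 = 34.4604
  Site 3, Species B: 89×159/328 = 43.1433
  Site 3, Species C: 89×42/328 = 11.3963
Contributions (O − E)²/E:
  (67 − 44.5274)²/44.5274 = 11.3417
  (33 − 55.7470)²/55.7470 = 9.2817
  (15 − 14.7256)²/14.7256 = 0.0051
  (31 − 48.0122)²/48.0122 = 6.0279
  (80 − 60.1098)²/60.1098 = 6.5816
  (13 − 15.8780)²/15.8780 = 0.5217
  (29 − 34.4604)²/34.4604 = 0.8652
  (46 − 43.1433)²/43.1433 = 0.1892
  (14 − 11.3963)²/11.3963 = 0.5949
χ² = 11.3417 + 9.2817 + 0.0051 + 6.0279 + 6.5816 + 0.5217 + 0.8652 + 0.1892 + 0.5949 = 35.409

35.409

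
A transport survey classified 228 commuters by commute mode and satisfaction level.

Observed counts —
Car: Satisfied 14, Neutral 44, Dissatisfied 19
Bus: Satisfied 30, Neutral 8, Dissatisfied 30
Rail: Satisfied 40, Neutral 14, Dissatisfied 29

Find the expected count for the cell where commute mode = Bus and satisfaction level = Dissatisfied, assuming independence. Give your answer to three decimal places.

Row total (Bus) = 68; column total (Dissatisfied) = 78; grand total N = 228.
Expected count = (row total × column total) / N = 68 × 78 / 228 = 23.263.

23.263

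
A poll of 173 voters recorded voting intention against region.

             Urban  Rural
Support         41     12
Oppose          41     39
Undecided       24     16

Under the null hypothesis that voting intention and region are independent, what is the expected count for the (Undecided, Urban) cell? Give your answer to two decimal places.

Row total (Undecided) = 40; column total (Urban) = 106; grand total N = 173.
Expected count = (row total × column total) / N = 40 × 106 / 173 = 24.51.

24.51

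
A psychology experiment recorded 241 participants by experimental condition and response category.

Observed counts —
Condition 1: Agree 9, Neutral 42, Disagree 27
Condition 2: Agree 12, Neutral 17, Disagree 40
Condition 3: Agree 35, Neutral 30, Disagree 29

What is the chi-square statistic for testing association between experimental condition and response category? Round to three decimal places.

Row totals: 78, 69, 94. Column totals: 56, 89, 96. Grand total N = 241.
Expected counts (row total × column total / N):
  Condition 1, Agree: 78×56/241 = 18.1245
  Condition 1, Neutral: 78×89/241 = 28.8050
  Condition 1, Disagree: 78×96/241 = 31.0705
  Condition 2, Agree: 69×56/241 = 16.0332
  Condition 2, Neutral: 69×89/241 = 25.4813
  Condition 2, Disagree: 69×96/241 = 27.4855
  Condition 3, Agree: 94×56/241 = 21.8423
  Condition 3, Neutral: 94×89/241 = 34.7137
  Condition 3, Disagree: 94×96/241 = 37.4440
Contributions (O − E)²/E:
  (9 − 18.1245)²/18.1245 = 4.5936
  (42 − 28.8050)²/28.8050 = 6.0444
  (27 − 31.0705)²/31.0705 = 0.5333
  (12 − 16.0332)²/16.0332 = 1.0146
  (17 − 25.4813)²/25.4813 = 2.8230
  (40 − 27.4855)²/27.4855 = 5.6980
  (35 − 21.8423)²/21.8423 = 7.9261
  (30 − 34.7137)²/34.7137 = 0.6401
  (29 − 37.4440)²/37.4440 = 1.9042
χ² = 4.5936 + 6.0444 + 0.5333 + 1.0146 + 2.8230 + 5.6980 + 7.9261 + 0.6401 + 1.9042 = 31.177

31.177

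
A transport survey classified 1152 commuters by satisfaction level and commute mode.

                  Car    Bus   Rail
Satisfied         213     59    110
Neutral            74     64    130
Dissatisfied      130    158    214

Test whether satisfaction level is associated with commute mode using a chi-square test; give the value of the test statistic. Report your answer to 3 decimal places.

Row totals: 382, 268, 502. Column totals: 417, 281, 454. Grand total N = 1152.
Expected counts (row total × column total / N):
  Satisfied, Car: 382×417/1152 = 138.2760
  Satisfied, Bus: 382×281/1152 = 93.1788
  Satisfied, Rail: 382×454/1152 = 150.5451
  Neutral, Car: 268×417/1152 = 97.0104
  Neutral, Bus: 268×281/1152 = 65.3715
  Neutral, Rail: 268×454/1152 = 105.6181
  Dissatisfied, Car: 502×417/1152 = 181.7135
  Dissatisfied, Bus: 502×281/1152 = 122.4497
  Dissatisfied, Rail: 502×454/1152 = 197.8368
Contributions (O − E)²/E:
  (213 − 138.2760)²/138.2760 = 40.3807
  (59 − 93.1788)²/93.1788 = 12.5371
  (110 − 150.5451)²/150.5451 = 10.9197
  (74 − 97.0104)²/97.0104 = 5.4580
  (64 − 65.3715)²/65.3715 = 0.0288
  (130 − 105.6181)²/105.6181 = 5.6286
  (130 − 181.7135)²/181.7135 = 14.7170
  (158 − 122.4497)²/122.4497 = 10.3212
  (214 − 197.8368)²/197.8368 = 1.3205
χ² = 40.3807 + 12.5371 + 10.9197 + 5.4580 + 0.0288 + 5.6286 + 14.7170 + 10.3212 + 1.3205 = 101.312

101.312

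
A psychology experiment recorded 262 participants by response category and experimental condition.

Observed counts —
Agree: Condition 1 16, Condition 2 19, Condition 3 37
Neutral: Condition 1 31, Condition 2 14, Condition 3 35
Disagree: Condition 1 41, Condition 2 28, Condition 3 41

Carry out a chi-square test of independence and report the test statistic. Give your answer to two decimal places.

7.54

Row totals: 72, 80, 110. Column totals: 88, 61, 113. Grand total N = 262.
Expected counts (row total × column total / N):
  Agree, Condition 1: 72×88/262 = 24.183
  Agree, Condition 2: 72×61/262 = 16.763
  Agree, Condition 3: 72×113/262 = 31.053
  Neutral, Condition 1: 80×88/262 = 26.870
  Neutral, Condition 2: 80×61/262 = 18.626
  Neutral, Condition 3: 80×113/262 = 34.504
  Disagree, Condition 1: 110×88/262 = 36.947
  Disagree, Condition 2: 110×61/262 = 25.611
  Disagree, Condition 3: 110×113/262 = 47.443
Contributions (O − E)²/E:
  (16 − 24.183)²/24.183 = 2.7689
  (19 − 16.763)²/16.763 = 0.2985
  (37 − 31.053)²/31.053 = 1.1389
  (31 − 26.870)²/26.870 = 0.6348
  (14 − 18.626)²/18.626 = 1.1489
  (35 − 34.504)²/34.504 = 0.0071
  (41 − 36.947)²/36.947 = 0.4446
  (28 − 25.611)²/25.611 = 0.2228
  (41 − 47.443)²/47.443 = 0.8750
χ² = 2.7689 + 0.2985 + 1.1389 + 0.6348 + 1.1489 + 0.0071 + 0.4446 + 0.2228 + 0.8750 = 7.54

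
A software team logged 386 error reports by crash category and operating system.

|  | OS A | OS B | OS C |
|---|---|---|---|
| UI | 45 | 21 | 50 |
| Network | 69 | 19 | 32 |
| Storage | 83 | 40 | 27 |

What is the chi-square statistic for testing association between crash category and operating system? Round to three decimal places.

Row totals: 116, 120, 150. Column totals: 197, 80, 109. Grand total N = 386.
Expected counts (row total × column total / N):
  UI, OS A: 116×197/386 = 59.2021
  UI, OS B: 116×80/386 = 24.0415
  UI, OS C: 116×109/386 = 32.7565
  Network, OS A: 120×197/386 = 61.2435
  Network, OS B: 120×80/386 = 24.8705
  Network, OS C: 120×109/386 = 33.8860
  Storage, OS A: 150×197/386 = 76.5544
  Storage, OS B: 150×80/386 = 31.0881
  Storage, OS C: 150×109/386 = 42.3575
Contributions (O − E)²/E:
  (45 − 59.2021)²/59.2021 = 3.4070
  (21 − 24.0415)²/24.0415 = 0.3848
  (50 − 32.7565)²/32.7565 = 9.0772
  (69 − 61.2435)²/61.2435 = 0.9824
  (19 − 24.8705)²/24.8705 = 1.3857
  (32 − 33.8860)²/33.8860 = 0.1050
  (83 − 76.5544)²/76.5544 = 0.5427
  (40 − 31.0881)²/31.0881 = 2.5547
  (27 − 42.3575)²/42.3575 = 5.5681
χ² = 3.4070 + 0.3848 + 9.0772 + 0.9824 + 1.3857 + 0.1050 + 0.5427 + 2.5547 + 5.5681 = 24.008

24.008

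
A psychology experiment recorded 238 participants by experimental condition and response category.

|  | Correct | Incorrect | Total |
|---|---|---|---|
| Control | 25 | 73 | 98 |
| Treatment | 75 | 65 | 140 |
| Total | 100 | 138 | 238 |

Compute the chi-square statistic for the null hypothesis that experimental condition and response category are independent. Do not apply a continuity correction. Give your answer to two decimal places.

Grand total N = 238.
Expected counts (row total × column total / N):
  Control, Correct: 98×100/238 = 41.1765
  Control, Incorrect: 98×138/238 = 56.8235
  Treatment, Correct: 140×100/238 = 58.8235
  Treatment, Incorrect: 140×138/238 = 81.1765
Contributions (O − E)²/E:
  (25 − 41.1765)²/41.1765 = 6.3551
  (73 − 56.8235)²/56.8235 = 4.6051
  (75 − 58.8235)²/58.8235 = 4.4485
  (65 − 81.1765)²/81.1765 = 3.2236
χ² = 6.3551 + 4.6051 + 4.4485 + 3.2236 = 18.63

18.63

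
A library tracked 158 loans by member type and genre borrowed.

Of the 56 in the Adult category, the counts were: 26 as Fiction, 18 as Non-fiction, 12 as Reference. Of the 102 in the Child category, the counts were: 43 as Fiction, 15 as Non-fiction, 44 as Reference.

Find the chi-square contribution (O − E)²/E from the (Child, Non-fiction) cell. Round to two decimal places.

1.87

Row total (Child) = 102; column total (Non-fiction) = 33; N = 158.
Expected count E = 102 × 33 / 158 = 21.304.
Contribution = (O − E)²/E = (15 − 21.304)² / 21.304 = 1.87.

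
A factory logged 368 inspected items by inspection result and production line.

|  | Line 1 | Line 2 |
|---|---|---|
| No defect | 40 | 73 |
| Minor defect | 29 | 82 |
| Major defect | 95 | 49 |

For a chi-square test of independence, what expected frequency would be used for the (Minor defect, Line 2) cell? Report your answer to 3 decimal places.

Row total (Minor defect) = 111; column total (Line 2) = 204; grand total N = 368.
Expected count = (row total × column total) / N = 111 × 204 / 368 = 61.533.

61.533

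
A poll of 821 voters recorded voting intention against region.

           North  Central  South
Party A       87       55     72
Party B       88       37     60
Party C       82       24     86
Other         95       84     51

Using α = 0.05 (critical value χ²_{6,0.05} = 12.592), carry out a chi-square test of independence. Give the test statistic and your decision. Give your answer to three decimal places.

Row totals: 214, 185, 192, 230. Column totals: 352, 200, 269. Grand total N = 821.
Expected counts (row total × column total / N):
  Party A, North: 214×352/821 = 91.75152
  Party A, Central: 214×200/821 = 52.13155
  Party A, South: 214×269/821 = 70.11693
  Party B, North: 185×352/821 = 79.31790
  Party B, Central: 185×200/821 = 45.06699
  Party B, South: 185×269/821 = 60.61510
  Party C, North: 192×352/821 = 82.31912
  Party C, Central: 192×200/821 = 46.77223
  Party C, South: 192×269/821 = 62.90865
  Other, North: 230×352/821 = 98.61145
  Other, Central: 230×200/821 = 56.02923
  Other, South: 230×269/821 = 75.35932
Contributions (O − E)²/E:
  (87 − 91.75152)²/91.75152 = 0.2461
  (55 − 52.13155)²/52.13155 = 0.1578
  (72 − 70.11693)²/70.11693 = 0.0506
  (88 − 79.31790)²/79.31790 = 0.9503
  (37 − 45.06699)²/45.06699 = 1.4440
  (60 − 60.61510)²/60.61510 = 0.0062
  (82 − 82.31912)²/82.31912 = 0.0012
  (24 − 46.77223)²/46.77223 = 11.0872
  (86 − 62.90865)²/62.90865 = 8.4759
  (95 − 98.61145)²/98.61145 = 0.1323
  (84 − 56.02923)²/56.02923 = 13.9635
  (51 − 75.35932)²/75.35932 = 7.8740
χ² = 0.2461 + 0.1578 + 0.0506 + 0.9503 + 1.4440 + 0.0062 + 0.0012 + 11.0872 + 8.4759 + 0.1323 + 13.9635 + 7.8740 = 44.389
df = (4−1)(3−1) = 6. Since 44.389 > 12.592, reject the null hypothesis of independence at α = 0.05.

44.389; reject H₀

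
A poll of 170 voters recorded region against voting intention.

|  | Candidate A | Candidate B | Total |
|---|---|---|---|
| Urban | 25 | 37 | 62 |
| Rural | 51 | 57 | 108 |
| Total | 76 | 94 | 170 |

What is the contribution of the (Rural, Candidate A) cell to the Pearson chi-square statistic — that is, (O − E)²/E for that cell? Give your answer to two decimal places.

0.15

Row total (Rural) = 108; column total (Candidate A) = 76; N = 170.
Expected count E = 108 × 76 / 170 = 48.282.
Contribution = (O − E)²/E = (51 − 48.282)² / 48.282 = 0.15.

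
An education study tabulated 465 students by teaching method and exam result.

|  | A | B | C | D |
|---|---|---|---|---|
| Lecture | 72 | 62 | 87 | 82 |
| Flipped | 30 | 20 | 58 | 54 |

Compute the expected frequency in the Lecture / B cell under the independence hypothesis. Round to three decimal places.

Row total (Lecture) = 303; column total (B) = 82; grand total N = 465.
Expected count = (row total × column total) / N = 303 × 82 / 465 = 53.432.

53.432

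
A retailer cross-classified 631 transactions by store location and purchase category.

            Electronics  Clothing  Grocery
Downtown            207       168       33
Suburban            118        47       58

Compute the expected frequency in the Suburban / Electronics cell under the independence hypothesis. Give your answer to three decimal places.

Row total (Suburban) = 223; column total (Electronics) = 325; grand total N = 631.
Expected count = (row total × column total) / N = 223 × 325 / 631 = 114.857.

114.857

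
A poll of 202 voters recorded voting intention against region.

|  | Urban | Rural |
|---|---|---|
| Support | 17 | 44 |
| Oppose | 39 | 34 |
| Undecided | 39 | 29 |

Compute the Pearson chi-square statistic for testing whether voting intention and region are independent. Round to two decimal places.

Row totals: 61, 73, 68. Column totals: 95, 107. Grand total N = 202.
Expected counts (row total × column total / N):
  Support, Urban: 61×95/202 = 28.688
  Support, Rural: 61×107/202 = 32.312
  Oppose, Urban: 73×95/202 = 34.332
  Oppose, Rural: 73×107/202 = 38.668
  Undecided, Urban: 68×95/202 = 31.980
  Undecided, Rural: 68×107/202 = 36.020
Contributions (O − E)²/E:
  (17 − 28.688)²/28.688 = 4.7619
  (44 − 32.312)²/32.312 = 4.2278
  (39 − 34.332)²/34.332 = 0.6347
  (34 − 38.668)²/38.668 = 0.5635
  (39 − 31.980)²/31.980 = 1.5410
  (29 − 36.020)²/36.020 = 1.3681
χ² = 4.7619 + 4.2278 + 0.6347 + 0.5635 + 1.5410 + 1.3681 = 13.10

13.10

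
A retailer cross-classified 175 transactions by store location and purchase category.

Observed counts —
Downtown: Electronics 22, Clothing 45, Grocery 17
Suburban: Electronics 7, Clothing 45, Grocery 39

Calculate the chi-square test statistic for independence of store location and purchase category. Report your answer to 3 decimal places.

Row totals: 84, 91. Column totals: 29, 90, 56. Grand total N = 175.
Expected counts (row total × column total / N):
  Downtown, Electronics: 84×29/175 = 13.9200
  Downtown, Clothing: 84×90/175 = 43.2000
  Downtown, Grocery: 84×56/175 = 26.8800
  Suburban, Electronics: 91×29/175 = 15.0800
  Suburban, Clothing: 91×90/175 = 46.8000
  Suburban, Grocery: 91×56/175 = 29.1200
Contributions (O − E)²/E:
  (22 − 13.9200)²/13.9200 = 4.6901
  (45 − 43.2000)²/43.2000 = 0.0750
  (17 − 26.8800)²/26.8800 = 3.6315
  (7 − 15.0800)²/15.0800 = 4.3293
  (45 − 46.8000)²/46.8000 = 0.0692
  (39 − 29.1200)²/29.1200 = 3.3521
χ² = 4.6901 + 0.0750 + 3.6315 + 4.3293 + 0.0692 + 3.3521 = 16.147

16.147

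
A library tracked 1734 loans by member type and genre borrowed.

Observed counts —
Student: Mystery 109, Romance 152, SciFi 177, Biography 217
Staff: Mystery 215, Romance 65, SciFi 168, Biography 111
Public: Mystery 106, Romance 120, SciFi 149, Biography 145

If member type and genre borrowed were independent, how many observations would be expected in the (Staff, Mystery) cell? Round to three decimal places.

Row total (Staff) = 559; column total (Mystery) = 430; grand total N = 1734.
Expected count = (row total × column total) / N = 559 × 430 / 1734 = 138.622.

138.622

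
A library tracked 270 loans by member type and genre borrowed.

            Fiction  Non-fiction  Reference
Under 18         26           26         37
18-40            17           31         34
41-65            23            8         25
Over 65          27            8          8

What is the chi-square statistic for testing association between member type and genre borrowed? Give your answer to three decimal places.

29.472

Row totals: 89, 82, 56, 43. Column totals: 93, 73, 104. Grand total N = 270.
Expected counts (row total × column total / N):
  Under 18, Fiction: 89×93/270 = 30.65556
  Under 18, Non-fiction: 89×73/270 = 24.06296
  Under 18, Reference: 89×104/270 = 34.28148
  18-40, Fiction: 82×93/270 = 28.24444
  18-40, Non-fiction: 82×73/270 = 22.17037
  18-40, Reference: 82×104/270 = 31.58519
  41-65, Fiction: 56×93/270 = 19.28889
  41-65, Non-fiction: 56×73/270 = 15.14074
  41-65, Reference: 56×104/270 = 21.57037
  Over 65, Fiction: 43×93/270 = 14.81111
  Over 65, Non-fiction: 43×73/270 = 11.62593
  Over 65, Reference: 43×104/270 = 16.56296
Contributions (O − E)²/E:
  (26 − 30.65556)²/30.65556 = 0.7070
  (26 − 24.06296)²/24.06296 = 0.1559
  (37 − 34.28148)²/34.28148 = 0.2156
  (17 − 28.24444)²/28.24444 = 4.4765
  (31 − 22.17037)²/22.17037 = 3.5165
  (34 − 31.58519)²/31.58519 = 0.1846
  (23 − 19.28889)²/19.28889 = 0.7140
  (8 − 15.14074)²/15.14074 = 3.3677
  (25 − 21.57037)²/21.57037 = 0.5453
  (27 − 14.81111)²/14.81111 = 10.0309
  (8 − 11.62593)²/11.62593 = 1.1309
  (8 − 16.56296)²/16.56296 = 4.4270
χ² = 0.7070 + 0.1559 + 0.2156 + 4.4765 + 3.5165 + 0.1846 + 0.7140 + 3.3677 + 0.5453 + 10.0309 + 1.1309 + 4.4270 = 29.472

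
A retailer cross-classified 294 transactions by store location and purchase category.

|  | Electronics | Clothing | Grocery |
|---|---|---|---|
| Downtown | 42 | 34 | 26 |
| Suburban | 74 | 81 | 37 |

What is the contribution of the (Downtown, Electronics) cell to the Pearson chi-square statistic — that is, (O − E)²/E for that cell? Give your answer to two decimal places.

0.08

Row total (Downtown) = 102; column total (Electronics) = 116; N = 294.
Expected count E = 102 × 116 / 294 = 40.245.
Contribution = (O − E)²/E = (42 − 40.245)² / 40.245 = 0.08.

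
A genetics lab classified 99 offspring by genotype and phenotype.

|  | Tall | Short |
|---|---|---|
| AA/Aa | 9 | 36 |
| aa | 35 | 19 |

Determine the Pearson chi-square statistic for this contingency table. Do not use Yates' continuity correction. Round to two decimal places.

Row totals: 45, 54. Column totals: 44, 55. Grand total N = 99.
Expected counts (row total × column total / N):
  AA/Aa, Tall: 45×44/99 = 20.000
  AA/Aa, Short: 45×55/99 = 25.000
  aa, Tall: 54×44/99 = 24.000
  aa, Short: 54×55/99 = 30.000
Contributions (O − E)²/E:
  (9 − 20.000)²/20.000 = 6.0500
  (36 − 25.000)²/25.000 = 4.8400
  (35 − 24.000)²/24.000 = 5.0417
  (19 − 30.000)²/30.000 = 4.0333
χ² = 6.0500 + 4.8400 + 5.0417 + 4.0333 = 19.97

19.97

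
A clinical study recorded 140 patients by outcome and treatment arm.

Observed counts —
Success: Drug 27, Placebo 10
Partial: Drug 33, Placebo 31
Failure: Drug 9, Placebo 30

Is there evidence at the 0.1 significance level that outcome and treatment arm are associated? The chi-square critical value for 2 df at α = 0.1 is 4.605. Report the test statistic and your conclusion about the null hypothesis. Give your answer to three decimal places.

Row totals: 37, 64, 39. Column totals: 69, 71. Grand total N = 140.
Expected counts (row total × column total / N):
  Success, Drug: 37×69/140 = 18.2357
  Success, Placebo: 37×71/140 = 18.7643
  Partial, Drug: 64×69/140 = 31.5429
  Partial, Placebo: 64×71/140 = 32.4571
  Failure, Drug: 39×69/140 = 19.2214
  Failure, Placebo: 39×71/140 = 19.7786
Contributions (O − E)²/E:
  (27 − 18.2357)²/18.2357 = 4.2122
  (10 − 18.7643)²/18.7643 = 4.0936
  (33 − 31.5429)²/31.5429 = 0.0673
  (31 − 32.4571)²/32.4571 = 0.0654
  (9 − 19.2214)²/19.2214 = 5.4355
  (30 − 19.7786)²/19.7786 = 5.2823
χ² = 4.2122 + 4.0936 + 0.0673 + 0.0654 + 5.4355 + 5.2823 = 19.156
df = (3−1)(2−1) = 2. Since 19.156 > 4.605, reject the null hypothesis of independence at α = 0.1.

19.156; reject H₀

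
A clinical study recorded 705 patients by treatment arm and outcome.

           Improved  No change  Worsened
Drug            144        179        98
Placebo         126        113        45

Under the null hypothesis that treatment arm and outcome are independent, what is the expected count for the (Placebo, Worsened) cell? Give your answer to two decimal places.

Row total (Placebo) = 284; column total (Worsened) = 143; grand total N = 705.
Expected count = (row total × column total) / N = 284 × 143 / 705 = 57.61.

57.61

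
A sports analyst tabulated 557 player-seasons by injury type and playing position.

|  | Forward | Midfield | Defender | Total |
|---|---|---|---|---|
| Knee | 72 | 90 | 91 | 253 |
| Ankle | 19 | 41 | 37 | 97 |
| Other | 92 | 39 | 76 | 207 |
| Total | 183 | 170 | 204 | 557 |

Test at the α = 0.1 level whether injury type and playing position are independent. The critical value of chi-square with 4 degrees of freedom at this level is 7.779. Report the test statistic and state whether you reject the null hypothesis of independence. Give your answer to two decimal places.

30.99; reject H₀

Grand total N = 557.
Expected counts (row total × column total / N):
  Knee, Forward: 253×183/557 = 83.122
  Knee, Midfield: 253×170/557 = 77.217
  Knee, Defender: 253×204/557 = 92.661
  Ankle, Forward: 97×183/557 = 31.869
  Ankle, Midfield: 97×170/557 = 29.605
  Ankle, Defender: 97×204/557 = 35.526
  Other, Forward: 207×183/557 = 68.009
  Other, Midfield: 207×170/557 = 63.178
  Other, Defender: 207×204/557 = 75.813
Contributions (O − E)²/E:
  (72 − 83.122)²/83.122 = 1.4882
  (90 − 77.217)²/77.217 = 2.1162
  (91 − 92.661)²/92.661 = 0.0298
  (19 − 31.869)²/31.869 = 5.1966
  (41 − 29.605)²/29.605 = 4.3859
  (37 − 35.526)²/35.526 = 0.0612
  (92 − 68.009)²/68.009 = 8.4631
  (39 − 63.178)²/63.178 = 9.2528
  (76 − 75.813)²/75.813 = 0.0005
χ² = 1.4882 + 2.1162 + 0.0298 + 5.1966 + 4.3859 + 0.0612 + 8.4631 + 9.2528 + 0.0005 = 30.99
df = (3−1)(3−1) = 4. Since 30.99 > 7.779, reject the null hypothesis of independence at α = 0.1.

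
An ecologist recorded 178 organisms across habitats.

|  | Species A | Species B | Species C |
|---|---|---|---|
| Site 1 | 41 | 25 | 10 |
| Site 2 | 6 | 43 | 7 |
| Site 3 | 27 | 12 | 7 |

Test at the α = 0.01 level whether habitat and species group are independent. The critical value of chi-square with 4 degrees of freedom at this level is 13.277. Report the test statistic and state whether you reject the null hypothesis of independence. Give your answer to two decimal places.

Row totals: 76, 56, 46. Column totals: 74, 80, 24. Grand total N = 178.
Expected counts (row total × column total / N):
  Site 1, Species A: 76×74/178 = 31.595506
  Site 1, Species B: 76×80/178 = 34.157303
  Site 1, Species C: 76×24/178 = 10.247191
  Site 2, Species A: 56×74/178 = 23.280899
  Site 2, Species B: 56×80/178 = 25.168539
  Site 2, Species C: 56×24/178 = 7.550562
  Site 3, Species A: 46×74/178 = 19.123596
  Site 3, Species B: 46×80/178 = 20.674157
  Site 3, Species C: 46×24/178 = 6.202247
Contributions (O − E)²/E:
  (41 − 31.595506)²/31.595506 = 2.7993
  (25 − 34.157303)²/34.157303 = 2.4550
  (10 − 10.247191)²/10.247191 = 0.0060
  (6 − 23.280899)²/23.280899 = 12.8272
  (43 − 25.168539)²/25.168539 = 12.6333
  (7 − 7.550562)²/7.550562 = 0.0401
  (27 − 19.123596)²/19.123596 = 3.2440
  (12 − 20.674157)²/20.674157 = 3.6394
  (7 − 6.202247)²/6.202247 = 0.1026
χ² = 2.7993 + 2.4550 + 0.0060 + 12.8272 + 12.6333 + 0.0401 + 3.2440 + 3.6394 + 0.1026 = 37.75
df = (3−1)(3−1) = 4. Since 37.75 > 13.277, reject the null hypothesis of independence at α = 0.01.

37.75; reject H₀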